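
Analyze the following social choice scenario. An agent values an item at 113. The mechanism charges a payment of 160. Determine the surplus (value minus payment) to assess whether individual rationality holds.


Step 1: Surplus = value - payment = 113 - 160 = -47
Step 2: IR is violated (surplus < 0)

-47


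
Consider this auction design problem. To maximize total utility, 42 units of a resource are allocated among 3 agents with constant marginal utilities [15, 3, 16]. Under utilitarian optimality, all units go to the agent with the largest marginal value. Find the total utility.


Step 1: The marginal utilities are [15, 3, 16]
Step 2: The highest marginal utility is 16
Step 3: All 42 units go to that agent
Step 4: Total utility = 16 * 42 = 672

672


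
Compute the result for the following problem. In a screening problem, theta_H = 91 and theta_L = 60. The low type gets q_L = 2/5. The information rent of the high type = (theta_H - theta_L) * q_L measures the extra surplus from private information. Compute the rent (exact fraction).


Step 1: theta_H - theta_L = 91 - 60 = 31
Step 2: Information rent = (theta_H - theta_L) * q_L
Step 3: = 31 * 2/5
Step 4: = 62/5

62/5


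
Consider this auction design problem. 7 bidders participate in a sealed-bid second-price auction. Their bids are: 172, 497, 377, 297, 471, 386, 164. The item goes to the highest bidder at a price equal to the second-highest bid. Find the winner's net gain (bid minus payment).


Step 1: Sort bids in descending order: 497, 471, 386, 377, 297, 172, 164
Step 2: The winning bid is the highest: 497
Step 3: The payment equals the second-highest bid: 471
Step 4: Surplus = winner's bid - payment = 497 - 471 = 26

26


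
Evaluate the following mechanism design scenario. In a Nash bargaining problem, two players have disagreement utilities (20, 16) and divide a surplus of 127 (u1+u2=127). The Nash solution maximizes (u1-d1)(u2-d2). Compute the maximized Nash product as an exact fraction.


Step 1: The Nash solution splits surplus symmetrically above the disagreement point
Step 2: u1 = (total + d1 - d2)/2 = (127 + 20 - 16)/2 = 131/2
Step 3: u2 = (total - d1 + d2)/2 = (127 - 20 + 16)/2 = 123/2
Step 4: Nash product = (131/2 - 20) * (123/2 - 16)
Step 5: = 91/2 * 91/2 = 8281/4

8281/4


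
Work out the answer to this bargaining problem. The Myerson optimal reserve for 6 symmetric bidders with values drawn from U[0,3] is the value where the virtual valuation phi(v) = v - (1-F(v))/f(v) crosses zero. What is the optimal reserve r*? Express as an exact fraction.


Step 1: For U[0,3], F(v) = v/3 and f(v) = 1/3
Step 2: phi(v) = v - (1 - v/3)/(1/3) = v - (3 - v) = 2v - 3
Step 3: Set phi(r*) = 0: 2r* - 3 = 0
Step 4: r* = 3/2 (the number of bidders n = 6 does not enter)

3/2


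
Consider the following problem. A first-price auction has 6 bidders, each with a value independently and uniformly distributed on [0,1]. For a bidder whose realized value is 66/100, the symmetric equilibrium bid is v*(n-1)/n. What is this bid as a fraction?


Step 1: The symmetric BNE bidding function is b(v) = v * (n-1) / n
Step 2: Substitute v = 33/50 and n = 6
Step 3: b = 33/50 * 5/6
Step 4: b = 11/20

11/20


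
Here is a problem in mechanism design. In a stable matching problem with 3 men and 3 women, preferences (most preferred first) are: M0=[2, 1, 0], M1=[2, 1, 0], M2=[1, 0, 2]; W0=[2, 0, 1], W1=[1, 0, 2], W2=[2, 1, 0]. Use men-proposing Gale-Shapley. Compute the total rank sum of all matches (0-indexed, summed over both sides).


Step 1: Run Gale-Shapley (men propose, women hold best offer):
  M0 proposes to W2; she accepts
  M1 proposes to W2; she switches from M0
  M2 proposes to W1; she accepts
  M0 proposes to W1; she switches from M2
  M2 proposes to W0; she accepts
Step 2: Final matching: W0-M2, W1-M0, W2-M1
Step 3: 0-indexed ranks (man's rank of his match, then woman's): 1 + 0 + 1 + 1 + 0 + 1
Step 4: Total rank sum = 4

4


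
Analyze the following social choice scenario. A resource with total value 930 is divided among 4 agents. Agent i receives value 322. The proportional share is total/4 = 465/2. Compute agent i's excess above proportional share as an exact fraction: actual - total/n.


Step 1: Proportional share = 930/4 = 465/2
Step 2: Agent's actual allocation = 322
Step 3: Excess = 322 - 465/2 = 179/2

179/2


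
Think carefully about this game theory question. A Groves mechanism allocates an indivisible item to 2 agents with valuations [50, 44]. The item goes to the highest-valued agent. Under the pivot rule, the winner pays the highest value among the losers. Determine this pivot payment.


Step 1: The efficient winner is agent 0 with value 50
Step 2: Other agents' values: [44]
Step 3: Pivot payment = max(others) = 44
Step 4: The winner pays 44

44


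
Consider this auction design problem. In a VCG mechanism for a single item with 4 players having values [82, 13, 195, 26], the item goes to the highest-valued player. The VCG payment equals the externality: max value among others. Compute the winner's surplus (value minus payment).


Step 1: The winner is the agent with the highest value: agent 2 with value 195
Step 2: Values of other agents: [82, 13, 26]
Step 3: VCG payment = max of others' values = 82
Step 4: Surplus = 195 - 82 = 113

113


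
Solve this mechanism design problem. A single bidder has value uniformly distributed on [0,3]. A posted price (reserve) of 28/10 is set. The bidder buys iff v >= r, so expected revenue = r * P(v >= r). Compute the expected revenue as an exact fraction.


Step 1: Posted price r = 14/5, value support [0,3]
Step 2: P(v >= r) = (3 - 14/5)/3 = 1/15
Step 3: Expected revenue = r * P(v >= r) = 14/5 * 1/15
Step 4: Revenue = 14/75

14/75


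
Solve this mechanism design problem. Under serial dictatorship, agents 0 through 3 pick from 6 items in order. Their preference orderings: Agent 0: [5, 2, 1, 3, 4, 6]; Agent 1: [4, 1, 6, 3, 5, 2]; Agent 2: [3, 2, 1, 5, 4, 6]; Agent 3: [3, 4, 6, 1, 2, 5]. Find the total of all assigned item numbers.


Step 1: Agent 0 picks item 5
Step 2: Agent 1 picks item 4
Step 3: Agent 2 picks item 3
Step 4: Agent 3 picks item 6
Step 5: Sum = 5 + 4 + 3 + 6 = 18

18


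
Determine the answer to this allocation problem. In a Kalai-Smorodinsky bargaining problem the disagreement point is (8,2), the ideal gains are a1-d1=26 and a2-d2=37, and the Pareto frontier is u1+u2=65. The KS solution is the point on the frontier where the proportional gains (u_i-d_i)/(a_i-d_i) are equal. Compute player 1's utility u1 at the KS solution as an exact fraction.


Step 1: At the KS point, (u1-d1)/r1 = (u2-d2)/r2 = t and u1+u2 = 65
Step 2: u1 = d1 + r1*t and u2 = d2 + r2*t, so (d1 + r1*t) + (d2 + r2*t) = 65
Step 3: t = (65 - 8 - 2)/(26 + 37) = 55/63
Step 4: u1 = d1 + r1*t = 8 + 26 * 55/63 = 1934/63
Step 5: (Check: u2 = d2 + r2*t = 2161/63; u1+u2 = 1934/63 + 2161/63 = 65, on the frontier.)

1934/63


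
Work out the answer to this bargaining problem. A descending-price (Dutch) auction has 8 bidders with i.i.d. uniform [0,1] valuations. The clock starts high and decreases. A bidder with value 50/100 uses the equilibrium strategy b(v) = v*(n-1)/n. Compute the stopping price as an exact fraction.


Step 1: Dutch auctions are strategically equivalent to first-price auctions
Step 2: The equilibrium bid is b(v) = v*(n-1)/n
Step 3: b = 1/2 * 7/8
Step 4: b = 7/16

7/16


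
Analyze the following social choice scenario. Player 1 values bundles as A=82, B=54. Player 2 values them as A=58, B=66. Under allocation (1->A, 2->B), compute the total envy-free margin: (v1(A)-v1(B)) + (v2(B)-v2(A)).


Step 1: Player 1's margin = v1(A) - v1(B) = 82 - 54 = 28
Step 2: Player 2's margin = v2(B) - v2(A) = 66 - 58 = 8
Step 3: Total margin = 28 + 8 = 36

36


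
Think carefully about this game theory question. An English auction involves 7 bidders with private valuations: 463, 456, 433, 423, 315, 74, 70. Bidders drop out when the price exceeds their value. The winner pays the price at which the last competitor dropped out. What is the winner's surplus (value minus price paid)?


Step 1: Identify the highest value: 463
Step 2: Identify the second-highest value: 456
Step 3: The final price = second-highest value = 456
Step 4: Surplus = 463 - 456 = 7

7


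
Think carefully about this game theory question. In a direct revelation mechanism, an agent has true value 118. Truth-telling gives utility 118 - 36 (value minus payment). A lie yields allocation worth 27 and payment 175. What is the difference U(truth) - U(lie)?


Step 1: U(truth) = value - payment = 118 - 36 = 82
Step 2: U(lie) = allocation - payment = 27 - 175 = -148
Step 3: IC gap = 82 - (-148) = 230

230


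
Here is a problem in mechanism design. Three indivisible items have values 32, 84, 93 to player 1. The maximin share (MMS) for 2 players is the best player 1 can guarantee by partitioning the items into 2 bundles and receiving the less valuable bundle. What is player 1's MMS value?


Step 1: Item values = 32, 84, 93
Step 2: Enumerate all 2-bundle partitions and take the smaller bundle:
  Partition 1: {32} vs {84,93} -> bundles 32, 177; min = 32
  Partition 2: {84} vs {32,93} -> bundles 84, 125; min = 84
  Partition 3: {93} vs {32,84} -> bundles 93, 116; min = 93
Step 3: MMS = max(32, 84, 93) = 93

93


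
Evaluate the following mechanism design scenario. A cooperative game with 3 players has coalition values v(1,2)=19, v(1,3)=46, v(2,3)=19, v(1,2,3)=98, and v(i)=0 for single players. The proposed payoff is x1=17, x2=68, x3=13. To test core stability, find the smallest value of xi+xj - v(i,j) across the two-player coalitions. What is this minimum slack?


Step 1: Slack for coalition (1,2): x1+x2 - v12 = 85 - 19 = 66
Step 2: Slack for coalition (1,3): x1+x3 - v13 = 30 - 46 = -16
Step 3: Slack for coalition (2,3): x2+x3 - v23 = 81 - 19 = 62
Step 4: Minimum slack = min(66, -16, 62) = -16, attained by (1,3); coalition (1,3) can block (slack < 0), so the allocation is not in the core

-16


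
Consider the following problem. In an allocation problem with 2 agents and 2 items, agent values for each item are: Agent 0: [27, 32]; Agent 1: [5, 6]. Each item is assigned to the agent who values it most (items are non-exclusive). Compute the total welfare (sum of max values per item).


Step 1: For each item, find the maximum value among all agents.
Step 2: Item 0 -> Agent 0 (value 27)
Step 3: Item 1 -> Agent 0 (value 32)
Step 4: Total welfare = 27 + 32 = 59

59


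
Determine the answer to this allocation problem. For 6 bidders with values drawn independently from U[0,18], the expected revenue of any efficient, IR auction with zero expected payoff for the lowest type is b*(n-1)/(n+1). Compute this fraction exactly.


Step 1: By Revenue Equivalence, expected revenue = b*(n-1)/(n+1)
Step 2: Substituting n = 6, b = 18
Step 3: Revenue = 18*(6-1)/(6+1) = 18*5/7
Step 4: Revenue = 90/7

90/7


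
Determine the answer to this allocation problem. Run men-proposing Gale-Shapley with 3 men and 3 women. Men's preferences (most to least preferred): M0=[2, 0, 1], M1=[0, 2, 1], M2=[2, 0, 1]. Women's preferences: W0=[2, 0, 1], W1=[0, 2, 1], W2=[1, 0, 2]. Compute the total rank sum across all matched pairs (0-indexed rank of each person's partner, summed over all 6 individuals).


Step 1: Run Gale-Shapley (men propose, women hold best offer):
  M0 proposes to W2; she accepts
  M1 proposes to W0; she accepts
  M2 proposes to W2; rejected
  M2 proposes to W0; she switches from M1
  M1 proposes to W2; she switches from M0
  M0 proposes to W0; rejected
  M0 proposes to W1; she accepts
Step 2: Final matching: W0-M2, W1-M0, W2-M1
Step 3: 0-indexed ranks (man's rank of his match, then woman's): 1 + 0 + 2 + 0 + 1 + 0
Step 4: Total rank sum = 4

4


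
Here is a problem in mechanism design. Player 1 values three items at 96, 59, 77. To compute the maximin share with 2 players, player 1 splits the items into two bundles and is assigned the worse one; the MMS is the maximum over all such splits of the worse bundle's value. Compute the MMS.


Step 1: Item values = 96, 59, 77
Step 2: Enumerate all 2-bundle partitions and take the smaller bundle:
  Partition 1: {96} vs {59,77} -> bundles 96, 136; min = 96
  Partition 2: {59} vs {96,77} -> bundles 59, 173; min = 59
  Partition 3: {77} vs {96,59} -> bundles 77, 155; min = 77
Step 3: MMS = max(96, 59, 77) = 96

96


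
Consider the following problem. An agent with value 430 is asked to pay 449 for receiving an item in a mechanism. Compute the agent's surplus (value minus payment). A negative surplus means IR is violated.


Step 1: Surplus = value - payment = 430 - 449 = -19
Step 2: IR is violated (surplus < 0)

-19


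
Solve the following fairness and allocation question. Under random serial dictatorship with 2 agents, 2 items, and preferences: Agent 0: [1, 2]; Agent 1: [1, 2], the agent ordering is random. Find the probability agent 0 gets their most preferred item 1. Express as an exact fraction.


Step 1: Agent 0 wants item 1
Step 2: There are 2 possible orderings of agents
Step 3: In 1 orderings, agent 0 gets item 1
Step 4: Probability = 1/2

1/2


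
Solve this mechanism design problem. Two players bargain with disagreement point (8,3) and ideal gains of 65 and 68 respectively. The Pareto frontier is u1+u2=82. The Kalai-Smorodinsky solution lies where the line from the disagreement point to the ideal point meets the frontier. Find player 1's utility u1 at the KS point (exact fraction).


Step 1: At the KS point, (u1-d1)/r1 = (u2-d2)/r2 = t and u1+u2 = 82
Step 2: u1 = d1 + r1*t and u2 = d2 + r2*t, so (d1 + r1*t) + (d2 + r2*t) = 82
Step 3: t = (82 - 8 - 3)/(65 + 68) = 71/133
Step 4: u1 = d1 + r1*t = 8 + 65 * 71/133 = 5679/133
Step 5: (Check: u2 = d2 + r2*t = 5227/133; u1+u2 = 5679/133 + 5227/133 = 82, on the frontier.)

5679/133


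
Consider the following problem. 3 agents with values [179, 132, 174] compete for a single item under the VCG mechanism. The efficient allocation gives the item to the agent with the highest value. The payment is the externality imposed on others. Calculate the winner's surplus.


Step 1: The winner is the agent with the highest value: agent 0 with value 179
Step 2: Values of other agents: [132, 174]
Step 3: VCG payment = max of others' values = 174
Step 4: Surplus = 179 - 174 = 5

5


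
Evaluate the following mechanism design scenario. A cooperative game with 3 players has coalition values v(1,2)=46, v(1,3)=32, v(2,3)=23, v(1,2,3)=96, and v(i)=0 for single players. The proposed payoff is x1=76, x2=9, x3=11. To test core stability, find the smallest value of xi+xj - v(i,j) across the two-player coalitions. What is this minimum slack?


Step 1: Slack for coalition (1,2): x1+x2 - v12 = 85 - 46 = 39
Step 2: Slack for coalition (1,3): x1+x3 - v13 = 87 - 32 = 55
Step 3: Slack for coalition (2,3): x2+x3 - v23 = 20 - 23 = -3
Step 4: Minimum slack = min(39, 55, -3) = -3, attained by (2,3); coalition (2,3) can block (slack < 0), so the allocation is not in the core

-3


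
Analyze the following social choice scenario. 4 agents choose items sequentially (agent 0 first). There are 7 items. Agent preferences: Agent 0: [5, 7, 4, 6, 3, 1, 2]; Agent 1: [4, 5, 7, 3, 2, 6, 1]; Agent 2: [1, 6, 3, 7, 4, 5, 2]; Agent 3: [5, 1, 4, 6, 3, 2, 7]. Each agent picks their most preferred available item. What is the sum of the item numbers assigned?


Step 1: Agent 0 picks item 5
Step 2: Agent 1 picks item 4
Step 3: Agent 2 picks item 1
Step 4: Agent 3 picks item 6
Step 5: Sum = 5 + 4 + 1 + 6 = 16

16


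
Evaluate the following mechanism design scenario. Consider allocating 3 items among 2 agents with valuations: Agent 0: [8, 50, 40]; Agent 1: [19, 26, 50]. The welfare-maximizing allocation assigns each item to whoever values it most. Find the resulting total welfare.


Step 1: For each item, find the maximum value among all agents.
Step 2: Item 0 -> Agent 1 (value 19)
Step 3: Item 1 -> Agent 0 (value 50)
Step 4: Item 2 -> Agent 1 (value 50)
Step 5: Total welfare = 19 + 50 + 50 = 119

119


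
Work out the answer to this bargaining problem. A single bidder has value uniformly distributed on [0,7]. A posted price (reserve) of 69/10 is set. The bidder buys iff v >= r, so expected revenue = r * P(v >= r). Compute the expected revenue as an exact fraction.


Step 1: Posted price r = 69/10, value support [0,7]
Step 2: P(v >= r) = (7 - 69/10)/7 = 1/70
Step 3: Expected revenue = r * P(v >= r) = 69/10 * 1/70
Step 4: Revenue = 69/700

69/700


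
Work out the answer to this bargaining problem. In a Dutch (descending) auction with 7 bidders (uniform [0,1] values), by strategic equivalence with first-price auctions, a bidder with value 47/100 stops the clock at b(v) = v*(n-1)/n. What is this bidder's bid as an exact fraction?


Step 1: Dutch auctions are strategically equivalent to first-price auctions
Step 2: The equilibrium bid is b(v) = v*(n-1)/n
Step 3: b = 47/100 * 6/7
Step 4: b = 141/350

141/350


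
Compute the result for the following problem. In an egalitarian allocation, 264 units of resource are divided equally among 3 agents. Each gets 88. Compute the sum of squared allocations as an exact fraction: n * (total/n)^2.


Step 1: Each agent's share = 264/3 = 88
Step 2: Square of each share = (88)^2 = 7744
Step 3: Sum of squares = 3 * 7744 = 23232

23232


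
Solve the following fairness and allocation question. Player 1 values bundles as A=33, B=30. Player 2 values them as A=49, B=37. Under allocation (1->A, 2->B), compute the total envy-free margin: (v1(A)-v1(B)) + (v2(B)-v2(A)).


Step 1: Player 1's margin = v1(A) - v1(B) = 33 - 30 = 3
Step 2: Player 2's margin = v2(B) - v2(A) = 37 - 49 = -12
Step 3: Total margin = 3 + -12 = -9

-9


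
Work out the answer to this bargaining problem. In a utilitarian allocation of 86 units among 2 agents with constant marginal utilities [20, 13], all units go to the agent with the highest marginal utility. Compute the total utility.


Step 1: The marginal utilities are [20, 13]
Step 2: The highest marginal utility is 20
Step 3: All 86 units go to that agent
Step 4: Total utility = 20 * 86 = 1720

1720


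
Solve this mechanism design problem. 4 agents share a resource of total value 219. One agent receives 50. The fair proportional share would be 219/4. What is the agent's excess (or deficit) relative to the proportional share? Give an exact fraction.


Step 1: Proportional share = 219/4
Step 2: Agent's actual allocation = 50
Step 3: Excess = 50 - 219/4 = -19/4

-19/4


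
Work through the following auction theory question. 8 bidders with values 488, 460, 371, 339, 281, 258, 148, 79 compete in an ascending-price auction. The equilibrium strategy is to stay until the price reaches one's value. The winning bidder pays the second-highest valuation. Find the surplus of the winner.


Step 1: Identify the highest value: 488
Step 2: Identify the second-highest value: 460
Step 3: The final price = second-highest value = 460
Step 4: Surplus = 488 - 460 = 28

28


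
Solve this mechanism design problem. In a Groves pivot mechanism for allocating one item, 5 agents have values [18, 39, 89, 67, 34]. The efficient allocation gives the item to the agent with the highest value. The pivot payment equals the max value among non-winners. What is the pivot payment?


Step 1: The efficient winner is agent 2 with value 89
Step 2: Other agents' values: [18, 39, 67, 34]
Step 3: Pivot payment = max(others) = 67
Step 4: The winner pays 67

67


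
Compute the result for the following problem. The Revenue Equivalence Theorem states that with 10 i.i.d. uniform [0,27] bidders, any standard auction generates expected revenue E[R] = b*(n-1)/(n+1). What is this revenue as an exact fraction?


Step 1: By Revenue Equivalence, expected revenue = b*(n-1)/(n+1)
Step 2: Substituting n = 10, b = 27
Step 3: Revenue = 27*(10-1)/(10+1) = 27*9/11
Step 4: Revenue = 243/11

243/11


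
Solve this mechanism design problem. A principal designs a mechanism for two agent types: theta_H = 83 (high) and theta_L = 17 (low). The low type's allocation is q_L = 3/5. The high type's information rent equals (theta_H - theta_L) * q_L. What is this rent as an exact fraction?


Step 1: theta_H - theta_L = 83 - 17 = 66
Step 2: Information rent = (theta_H - theta_L) * q_L
Step 3: = 66 * 3/5
Step 4: = 198/5

198/5


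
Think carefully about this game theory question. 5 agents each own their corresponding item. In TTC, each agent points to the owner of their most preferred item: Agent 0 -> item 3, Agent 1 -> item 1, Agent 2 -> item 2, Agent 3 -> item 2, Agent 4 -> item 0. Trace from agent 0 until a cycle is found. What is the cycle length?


Step 1: Trace the pointer graph from agent 0: 0 -> 3 -> 2 -> 2
Step 2: A cycle is detected when we revisit agent 2
Step 3: The cycle is: 2 -> 2
Step 4: Cycle length = 1

1


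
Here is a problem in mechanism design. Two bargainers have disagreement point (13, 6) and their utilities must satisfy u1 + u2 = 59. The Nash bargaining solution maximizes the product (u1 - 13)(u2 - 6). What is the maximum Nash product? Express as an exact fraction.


Step 1: The Nash solution splits surplus symmetrically above the disagreement point
Step 2: u1 = (total + d1 - d2)/2 = (59 + 13 - 6)/2 = 33
Step 3: u2 = (total - d1 + d2)/2 = (59 - 13 + 6)/2 = 26
Step 4: Nash product = (33 - 13) * (26 - 6)
Step 5: = 20 * 20 = 400

400


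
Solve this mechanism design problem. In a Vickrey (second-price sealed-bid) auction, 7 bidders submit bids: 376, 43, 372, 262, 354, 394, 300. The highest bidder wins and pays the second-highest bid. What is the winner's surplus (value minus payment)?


Step 1: Sort bids in descending order: 394, 376, 372, 354, 300, 262, 43
Step 2: The winning bid is the highest: 394
Step 3: The payment equals the second-highest bid: 376
Step 4: Surplus = winner's bid - payment = 394 - 376 = 18

18


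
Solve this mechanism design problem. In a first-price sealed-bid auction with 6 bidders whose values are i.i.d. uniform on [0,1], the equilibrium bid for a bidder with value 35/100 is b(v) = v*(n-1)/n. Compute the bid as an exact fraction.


Step 1: The symmetric BNE bidding function is b(v) = v * (n-1) / n
Step 2: Substitute v = 7/20 and n = 6
Step 3: b = 7/20 * 5/6
Step 4: b = 7/24

7/24


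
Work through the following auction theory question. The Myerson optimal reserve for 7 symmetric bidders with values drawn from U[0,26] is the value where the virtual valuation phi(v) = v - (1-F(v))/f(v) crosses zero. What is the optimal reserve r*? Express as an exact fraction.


Step 1: For U[0,26], F(v) = v/26 and f(v) = 1/26
Step 2: phi(v) = v - (1 - v/26)/(1/26) = v - (26 - v) = 2v - 26
Step 3: Set phi(r*) = 0: 2r* - 26 = 0
Step 4: r* = 26/2 = 13 (the number of bidders n = 7 does not enter)

13


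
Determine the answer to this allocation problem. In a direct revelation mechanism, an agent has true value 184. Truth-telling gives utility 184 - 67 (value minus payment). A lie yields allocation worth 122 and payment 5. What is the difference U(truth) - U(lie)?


Step 1: U(truth) = value - payment = 184 - 67 = 117
Step 2: U(lie) = allocation - payment = 122 - 5 = 117
Step 3: IC gap = 117 - 117 = 0

0


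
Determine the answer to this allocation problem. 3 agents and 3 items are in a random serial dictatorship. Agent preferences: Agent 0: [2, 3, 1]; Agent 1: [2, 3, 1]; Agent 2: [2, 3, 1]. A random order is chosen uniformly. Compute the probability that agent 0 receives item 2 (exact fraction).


Step 1: Agent 0 wants item 2
Step 2: There are 6 possible orderings of agents
Step 3: In 2 orderings, agent 0 gets item 2
Step 4: Probability = 2/6 = 1/3

1/3


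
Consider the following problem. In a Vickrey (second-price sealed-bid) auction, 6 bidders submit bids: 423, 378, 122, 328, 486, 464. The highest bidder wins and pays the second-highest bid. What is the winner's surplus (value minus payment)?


Step 1: Sort bids in descending order: 486, 464, 423, 378, 328, 122
Step 2: The winning bid is the highest: 486
Step 3: The payment equals the second-highest bid: 464
Step 4: Surplus = winner's bid - payment = 486 - 464 = 22

22


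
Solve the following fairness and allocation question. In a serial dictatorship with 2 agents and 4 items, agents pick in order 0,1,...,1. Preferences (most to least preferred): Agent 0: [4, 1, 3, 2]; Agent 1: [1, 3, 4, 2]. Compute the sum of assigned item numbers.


Step 1: Agent 0 picks item 4
Step 2: Agent 1 picks item 1
Step 3: Sum = 4 + 1 = 5

5


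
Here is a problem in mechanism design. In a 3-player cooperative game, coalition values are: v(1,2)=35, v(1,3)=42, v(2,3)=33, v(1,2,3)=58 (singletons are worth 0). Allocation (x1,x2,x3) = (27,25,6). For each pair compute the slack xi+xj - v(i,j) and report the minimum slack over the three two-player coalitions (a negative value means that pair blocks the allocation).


Step 1: Slack for coalition (1,2): x1+x2 - v12 = 52 - 35 = 17
Step 2: Slack for coalition (1,3): x1+x3 - v13 = 33 - 42 = -9
Step 3: Slack for coalition (2,3): x2+x3 - v23 = 31 - 33 = -2
Step 4: Minimum slack = min(17, -9, -2) = -9, attained by (1,3); coalition (1,3) can block (slack < 0), so the allocation is not in the core

-9


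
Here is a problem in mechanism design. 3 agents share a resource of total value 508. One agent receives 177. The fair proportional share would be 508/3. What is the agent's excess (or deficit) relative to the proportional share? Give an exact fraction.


Step 1: Proportional share = 508/3
Step 2: Agent's actual allocation = 177
Step 3: Excess = 177 - 508/3 = 23/3

23/3


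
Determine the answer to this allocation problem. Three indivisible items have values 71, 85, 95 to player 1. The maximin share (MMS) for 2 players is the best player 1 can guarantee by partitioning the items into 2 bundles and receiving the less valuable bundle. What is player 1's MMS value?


Step 1: Item values = 71, 85, 95
Step 2: Enumerate all 2-bundle partitions and take the smaller bundle:
  Partition 1: {71} vs {85,95} -> bundles 71, 180; min = 71
  Partition 2: {85} vs {71,95} -> bundles 85, 166; min = 85
  Partition 3: {95} vs {71,85} -> bundles 95, 156; min = 95
Step 3: MMS = max(71, 85, 95) = 95

95


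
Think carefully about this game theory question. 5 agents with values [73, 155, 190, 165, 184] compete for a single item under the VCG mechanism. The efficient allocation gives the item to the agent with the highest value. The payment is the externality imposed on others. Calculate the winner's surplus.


Step 1: The winner is the agent with the highest value: agent 2 with value 190
Step 2: Values of other agents: [73, 155, 165, 184]
Step 3: VCG payment = max of others' values = 184
Step 4: Surplus = 190 - 184 = 6

6


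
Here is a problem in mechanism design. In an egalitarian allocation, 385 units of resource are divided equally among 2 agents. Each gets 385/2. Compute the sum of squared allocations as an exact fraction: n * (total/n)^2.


Step 1: Each agent's share = 385/2
Step 2: Square of each share = (385/2)^2 = 148225/4
Step 3: Sum of squares = 2 * 148225/4 = 148225/2

148225/2


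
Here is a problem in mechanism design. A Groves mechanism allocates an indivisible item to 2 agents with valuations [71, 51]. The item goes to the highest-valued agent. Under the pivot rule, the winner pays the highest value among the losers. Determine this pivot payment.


Step 1: The efficient winner is agent 0 with value 71
Step 2: Other agents' values: [51]
Step 3: Pivot payment = max(others) = 51
Step 4: The winner pays 51

51


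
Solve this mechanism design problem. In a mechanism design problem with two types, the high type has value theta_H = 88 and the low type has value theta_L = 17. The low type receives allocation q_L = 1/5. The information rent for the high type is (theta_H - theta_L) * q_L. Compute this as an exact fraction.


Step 1: theta_H - theta_L = 88 - 17 = 71
Step 2: Information rent = (theta_H - theta_L) * q_L
Step 3: = 71 * 1/5
Step 4: = 71/5

71/5


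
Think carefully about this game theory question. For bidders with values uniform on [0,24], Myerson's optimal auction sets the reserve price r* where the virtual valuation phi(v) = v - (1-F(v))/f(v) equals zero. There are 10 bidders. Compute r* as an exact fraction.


Step 1: For U[0,24], F(v) = v/24 and f(v) = 1/24
Step 2: phi(v) = v - (1 - v/24)/(1/24) = v - (24 - v) = 2v - 24
Step 3: Set phi(r*) = 0: 2r* - 24 = 0
Step 4: r* = 24/2 = 12 (the number of bidders n = 10 does not enter)

12


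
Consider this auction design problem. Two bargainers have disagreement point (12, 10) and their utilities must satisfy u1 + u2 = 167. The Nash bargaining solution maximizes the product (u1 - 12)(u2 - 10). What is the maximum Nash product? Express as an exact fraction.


Step 1: The Nash solution splits surplus symmetrically above the disagreement point
Step 2: u1 = (total + d1 - d2)/2 = (167 + 12 - 10)/2 = 169/2
Step 3: u2 = (total - d1 + d2)/2 = (167 - 12 + 10)/2 = 165/2
Step 4: Nash product = (169/2 - 12) * (165/2 - 10)
Step 5: = 145/2 * 145/2 = 21025/4

21025/4


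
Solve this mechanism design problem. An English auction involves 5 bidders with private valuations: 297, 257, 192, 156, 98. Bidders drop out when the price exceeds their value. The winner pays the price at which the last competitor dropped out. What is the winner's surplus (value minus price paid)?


Step 1: Identify the highest value: 297
Step 2: Identify the second-highest value: 257
Step 3: The final price = second-highest value = 257
Step 4: Surplus = 297 - 257 = 40

40


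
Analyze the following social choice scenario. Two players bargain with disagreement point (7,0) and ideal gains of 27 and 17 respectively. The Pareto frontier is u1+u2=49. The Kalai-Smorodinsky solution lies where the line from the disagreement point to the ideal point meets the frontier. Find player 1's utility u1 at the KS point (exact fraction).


Step 1: At the KS point, (u1-d1)/r1 = (u2-d2)/r2 = t and u1+u2 = 49
Step 2: u1 = d1 + r1*t and u2 = d2 + r2*t, so (d1 + r1*t) + (d2 + r2*t) = 49
Step 3: t = (49 - 7 - 0)/(27 + 17) = 42/44 = 21/22
Step 4: u1 = d1 + r1*t = 7 + 27 * 21/22 = 721/22
Step 5: (Check: u2 = d2 + r2*t = 357/22; u1+u2 = 721/22 + 357/22 = 49, on the frontier.)

721/22


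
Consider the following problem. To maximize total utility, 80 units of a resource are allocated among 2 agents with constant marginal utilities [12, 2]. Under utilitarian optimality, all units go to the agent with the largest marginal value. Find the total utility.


Step 1: The marginal utilities are [12, 2]
Step 2: The highest marginal utility is 12
Step 3: All 80 units go to that agent
Step 4: Total utility = 12 * 80 = 960

960


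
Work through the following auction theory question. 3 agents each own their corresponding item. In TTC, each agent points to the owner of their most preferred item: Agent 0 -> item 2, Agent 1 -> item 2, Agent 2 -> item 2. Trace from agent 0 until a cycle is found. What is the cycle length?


Step 1: Trace the pointer graph from agent 0: 0 -> 2 -> 2
Step 2: A cycle is detected when we revisit agent 2
Step 3: The cycle is: 2 -> 2
Step 4: Cycle length = 1

1


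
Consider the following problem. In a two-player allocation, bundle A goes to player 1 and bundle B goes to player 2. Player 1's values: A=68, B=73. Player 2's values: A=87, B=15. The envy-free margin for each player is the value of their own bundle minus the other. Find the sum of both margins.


Step 1: Player 1's margin = v1(A) - v1(B) = 68 - 73 = -5
Step 2: Player 2's margin = v2(B) - v2(A) = 15 - 87 = -72
Step 3: Total margin = -5 + -72 = -77

-77


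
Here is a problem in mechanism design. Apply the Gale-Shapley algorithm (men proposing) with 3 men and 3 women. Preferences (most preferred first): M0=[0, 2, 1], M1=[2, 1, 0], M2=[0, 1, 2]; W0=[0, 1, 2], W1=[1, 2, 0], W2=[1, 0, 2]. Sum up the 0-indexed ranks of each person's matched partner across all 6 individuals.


Step 1: Run Gale-Shapley (men propose, women hold best offer):
  M0 proposes to W0; she accepts
  M1 proposes to W2; she accepts
  M2 proposes to W0; rejected
  M2 proposes to W1; she accepts
Step 2: Final matching: W0-M0, W1-M2, W2-M1
Step 3: 0-indexed ranks (man's rank of his match, then woman's): 0 + 0 + 1 + 1 + 0 + 0
Step 4: Total rank sum = 2

2


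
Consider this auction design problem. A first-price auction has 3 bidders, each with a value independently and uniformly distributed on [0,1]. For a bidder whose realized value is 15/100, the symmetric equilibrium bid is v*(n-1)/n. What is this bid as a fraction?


Step 1: The symmetric BNE bidding function is b(v) = v * (n-1) / n
Step 2: Substitute v = 3/20 and n = 3
Step 3: b = 3/20 * 2/3
Step 4: b = 1/10

1/10


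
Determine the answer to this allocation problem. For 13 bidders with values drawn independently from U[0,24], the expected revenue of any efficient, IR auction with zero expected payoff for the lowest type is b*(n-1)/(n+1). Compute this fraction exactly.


Step 1: By Revenue Equivalence, expected revenue = b*(n-1)/(n+1)
Step 2: Substituting n = 13, b = 24
Step 3: Revenue = 24*(13-1)/(13+1) = 24*12/14
Step 4: Revenue = 288/14 = 144/7

144/7


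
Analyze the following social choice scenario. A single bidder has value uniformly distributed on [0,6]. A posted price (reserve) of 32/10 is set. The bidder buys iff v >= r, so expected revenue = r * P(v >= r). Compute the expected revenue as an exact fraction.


Step 1: Posted price r = 16/5, value support [0,6]
Step 2: P(v >= r) = (6 - 16/5)/6 = 7/15
Step 3: Expected revenue = r * P(v >= r) = 16/5 * 7/15
Step 4: Revenue = 112/75

112/75


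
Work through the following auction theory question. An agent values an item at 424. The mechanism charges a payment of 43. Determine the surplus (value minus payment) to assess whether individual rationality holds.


Step 1: Surplus = value - payment = 424 - 43 = 381
Step 2: IR is satisfied (surplus >= 0)

381


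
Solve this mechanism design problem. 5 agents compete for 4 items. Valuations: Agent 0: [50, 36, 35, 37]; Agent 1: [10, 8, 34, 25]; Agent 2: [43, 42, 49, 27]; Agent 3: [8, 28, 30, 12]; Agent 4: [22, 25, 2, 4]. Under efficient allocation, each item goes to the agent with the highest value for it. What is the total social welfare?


Step 1: For each item, find the maximum value among all agents.
Step 2: Item 0 -> Agent 0 (value 50)
Step 3: Item 1 -> Agent 2 (value 42)
Step 4: Item 2 -> Agent 2 (value 49)
Step 5: Item 3 -> Agent 0 (value 37)
Step 6: Total welfare = 50 + 42 + 49 + 37 = 178

178


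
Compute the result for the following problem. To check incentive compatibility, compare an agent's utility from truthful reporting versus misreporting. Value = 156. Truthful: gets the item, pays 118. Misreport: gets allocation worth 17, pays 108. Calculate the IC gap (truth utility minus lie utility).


Step 1: U(truth) = value - payment = 156 - 118 = 38
Step 2: U(lie) = allocation - payment = 17 - 108 = -91
Step 3: IC gap = 38 - (-91) = 129

129


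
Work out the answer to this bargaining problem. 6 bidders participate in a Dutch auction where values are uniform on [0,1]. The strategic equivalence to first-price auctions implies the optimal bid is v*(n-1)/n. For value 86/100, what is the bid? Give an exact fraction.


Step 1: Dutch auctions are strategically equivalent to first-price auctions
Step 2: The equilibrium bid is b(v) = v*(n-1)/n
Step 3: b = 43/50 * 5/6
Step 4: b = 43/60

43/60


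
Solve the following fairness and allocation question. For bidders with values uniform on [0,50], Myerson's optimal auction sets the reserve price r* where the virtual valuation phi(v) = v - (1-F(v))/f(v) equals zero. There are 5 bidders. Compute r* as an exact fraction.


Step 1: For U[0,50], F(v) = v/50 and f(v) = 1/50
Step 2: phi(v) = v - (1 - v/50)/(1/50) = v - (50 - v) = 2v - 50
Step 3: Set phi(r*) = 0: 2r* - 50 = 0
Step 4: r* = 50/2 = 25 (the number of bidders n = 5 does not enter)

25


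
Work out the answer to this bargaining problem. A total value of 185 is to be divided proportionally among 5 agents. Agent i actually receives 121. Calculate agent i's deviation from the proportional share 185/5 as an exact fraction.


Step 1: Proportional share = 185/5 = 37
Step 2: Agent's actual allocation = 121
Step 3: Excess = 121 - 37 = 84

84


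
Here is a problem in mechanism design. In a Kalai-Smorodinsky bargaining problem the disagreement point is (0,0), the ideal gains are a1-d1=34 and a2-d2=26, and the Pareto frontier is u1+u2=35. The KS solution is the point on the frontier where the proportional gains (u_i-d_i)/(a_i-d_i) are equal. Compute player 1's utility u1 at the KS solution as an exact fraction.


Step 1: At the KS point, (u1-d1)/r1 = (u2-d2)/r2 = t and u1+u2 = 35
Step 2: u1 = d1 + r1*t and u2 = d2 + r2*t, so (d1 + r1*t) + (d2 + r2*t) = 35
Step 3: t = (35 - 0 - 0)/(34 + 26) = 35/60 = 7/12
Step 4: u1 = d1 + r1*t = 0 + 34 * 7/12 = 119/6
Step 5: (Check: u2 = d2 + r2*t = 91/6; u1+u2 = 119/6 + 91/6 = 35, on the frontier.)

119/6


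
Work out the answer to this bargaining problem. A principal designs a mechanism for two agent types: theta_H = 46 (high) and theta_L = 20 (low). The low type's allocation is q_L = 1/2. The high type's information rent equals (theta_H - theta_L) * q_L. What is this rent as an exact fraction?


Step 1: theta_H - theta_L = 46 - 20 = 26
Step 2: Information rent = (theta_H - theta_L) * q_L
Step 3: = 26 * 1/2
Step 4: = 13

13


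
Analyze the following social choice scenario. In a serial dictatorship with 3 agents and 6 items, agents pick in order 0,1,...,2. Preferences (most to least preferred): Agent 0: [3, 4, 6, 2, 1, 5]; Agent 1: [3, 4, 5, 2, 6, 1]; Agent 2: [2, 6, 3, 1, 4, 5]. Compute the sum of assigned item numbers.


Step 1: Agent 0 picks item 3
Step 2: Agent 1 picks item 4
Step 3: Agent 2 picks item 2
Step 4: Sum = 3 + 4 + 2 = 9

9


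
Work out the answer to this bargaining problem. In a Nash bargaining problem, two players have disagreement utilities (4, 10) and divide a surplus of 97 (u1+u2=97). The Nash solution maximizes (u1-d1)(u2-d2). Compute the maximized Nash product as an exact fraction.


Step 1: The Nash solution splits surplus symmetrically above the disagreement point
Step 2: u1 = (total + d1 - d2)/2 = (97 + 4 - 10)/2 = 91/2
Step 3: u2 = (total - d1 + d2)/2 = (97 - 4 + 10)/2 = 103/2
Step 4: Nash product = (91/2 - 4) * (103/2 - 10)
Step 5: = 83/2 * 83/2 = 6889/4

6889/4


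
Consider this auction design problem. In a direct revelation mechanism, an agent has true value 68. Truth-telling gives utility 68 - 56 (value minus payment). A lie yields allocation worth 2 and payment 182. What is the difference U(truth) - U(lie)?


Step 1: U(truth) = value - payment = 68 - 56 = 12
Step 2: U(lie) = allocation - payment = 2 - 182 = -180
Step 3: IC gap = 12 - (-180) = 192

192


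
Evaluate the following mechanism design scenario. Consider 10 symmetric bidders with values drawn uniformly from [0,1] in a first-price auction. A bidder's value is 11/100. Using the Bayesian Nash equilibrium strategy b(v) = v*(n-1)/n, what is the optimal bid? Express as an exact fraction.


Step 1: The symmetric BNE bidding function is b(v) = v * (n-1) / n
Step 2: Substitute v = 11/100 and n = 10
Step 3: b = 11/100 * 9/10
Step 4: b = 99/1000

99/1000


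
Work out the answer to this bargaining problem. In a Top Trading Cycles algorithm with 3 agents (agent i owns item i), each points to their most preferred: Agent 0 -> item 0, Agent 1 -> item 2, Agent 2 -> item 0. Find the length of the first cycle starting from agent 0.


Step 1: Trace the pointer graph from agent 0: 0 -> 0
Step 2: A cycle is detected when we revisit agent 0
Step 3: The cycle is: 0 -> 0
Step 4: Cycle length = 1

1


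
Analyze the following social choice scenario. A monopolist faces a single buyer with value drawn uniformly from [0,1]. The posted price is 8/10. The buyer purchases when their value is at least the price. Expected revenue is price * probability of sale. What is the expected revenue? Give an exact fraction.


Step 1: Posted price r = 4/5, value support [0,1]
Step 2: P(v >= r) = (1 - 4/5)/1 = 1/5
Step 3: Expected revenue = r * P(v >= r) = 4/5 * 1/5
Step 4: Revenue = 4/25

4/25
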